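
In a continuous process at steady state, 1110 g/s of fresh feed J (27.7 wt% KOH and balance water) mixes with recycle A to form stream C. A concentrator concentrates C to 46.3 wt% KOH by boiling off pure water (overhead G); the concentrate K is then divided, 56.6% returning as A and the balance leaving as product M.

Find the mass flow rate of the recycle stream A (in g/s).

866.1 g/s

Overall KOH balance (none leaves overhead): KOH in fresh feed = KOH in product, i.e. 1110×0.277 = (1−0.566)·K·0.463.
K = 307.47/(0.463×0.434) = 1530.1 g/s.
Recycle A = 0.566×1530.1 = 866.06 g/s.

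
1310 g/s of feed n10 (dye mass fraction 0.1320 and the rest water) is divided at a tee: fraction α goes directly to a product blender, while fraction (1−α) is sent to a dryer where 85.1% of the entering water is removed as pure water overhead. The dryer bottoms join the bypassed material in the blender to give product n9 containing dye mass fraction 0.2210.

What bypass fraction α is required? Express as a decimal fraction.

All 1310×0.132 = 172.92 g/s of dye reaches n9, so n9 = 172.92/0.221 = 782.44 g/s and vapour = 527.56 g/s.
The evaporator receives (1−α)·1310 of feed at 0.868 water and removes 0.851 of that water:
0.851×0.868×(1−α)×1310 = 527.56
(1−α) = 527.56/967.66 = 0.5452;  α = 0.4548.

0.455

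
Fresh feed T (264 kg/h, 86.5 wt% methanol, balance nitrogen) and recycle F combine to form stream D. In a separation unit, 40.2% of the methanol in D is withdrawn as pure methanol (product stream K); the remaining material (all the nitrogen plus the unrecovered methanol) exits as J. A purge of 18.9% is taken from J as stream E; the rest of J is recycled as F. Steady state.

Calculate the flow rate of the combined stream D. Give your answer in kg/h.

nitrogen enters only via T and leaves only via the purge: 264×0.135 = 0.189×(nitrogen in J), and the separation unit passes all nitrogen, so nitrogen in D = nitrogen in J = 188.57 kg/h.
methanol in D: m_A = 264×0.865 + (1−0.189)·(1−0.402)·m_A, so m_A = 228.36/0.5150 = 443.4 kg/h.
D = 443.4 + 188.57 = 631.97 kg/h.

632 kg/h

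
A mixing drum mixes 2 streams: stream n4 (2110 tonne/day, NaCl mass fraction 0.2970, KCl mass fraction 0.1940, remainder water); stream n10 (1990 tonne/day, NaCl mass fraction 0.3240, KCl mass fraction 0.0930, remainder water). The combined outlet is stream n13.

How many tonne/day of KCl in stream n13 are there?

KCl out = KCl in = 2110×0.194 + 1990×0.093 = 594.41 tonne/day.

594.4 tonne/day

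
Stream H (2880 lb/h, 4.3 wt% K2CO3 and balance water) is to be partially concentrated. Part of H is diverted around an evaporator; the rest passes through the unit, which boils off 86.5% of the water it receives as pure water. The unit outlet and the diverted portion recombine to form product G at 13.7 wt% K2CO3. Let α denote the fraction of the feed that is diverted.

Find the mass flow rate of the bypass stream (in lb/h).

492.9 lb/h

All 2880×0.043 = 123.84 lb/h of K2CO3 reaches G, so G = 123.84/0.137 = 903.94 lb/h and vapour = 1976.1 lb/h.
The evaporator receives (1−α)·2880 of feed at 0.957 water and removes 0.865 of that water:
0.865×0.957×(1−α)×2880 = 1976.1
(1−α) = 1976.1/2384.1 = 0.8289;  α = 0.1711.
Bypass flow = 0.1711×2880 = 492.89 lb/h.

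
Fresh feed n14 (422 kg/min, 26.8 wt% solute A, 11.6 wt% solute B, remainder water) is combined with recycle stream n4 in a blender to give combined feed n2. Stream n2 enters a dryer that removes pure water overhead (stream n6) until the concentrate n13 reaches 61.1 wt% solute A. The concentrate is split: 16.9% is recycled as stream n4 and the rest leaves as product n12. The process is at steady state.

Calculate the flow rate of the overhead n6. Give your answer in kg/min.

236.9 kg/min

Overall solute A balance (none leaves overhead): solute A in fresh feed = solute A in product, i.e. 422×0.268 = (1−0.169)·n13·0.611.
n13 = 113.1/(0.611×0.831) = 222.74 kg/min.
Recycle n4 = 0.169×222.74 = 37.644 kg/min.
Combined feed n2 = 422 + 37.644 = 459.64 kg/min.
Overhead n6 = n2 − n13 = 459.64 − 222.74 = 236.9 kg/min.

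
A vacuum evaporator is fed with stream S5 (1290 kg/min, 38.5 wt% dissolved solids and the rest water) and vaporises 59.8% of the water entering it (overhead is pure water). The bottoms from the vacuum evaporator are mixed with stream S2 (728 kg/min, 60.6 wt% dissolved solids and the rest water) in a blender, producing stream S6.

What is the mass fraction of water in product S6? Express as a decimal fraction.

Vapour removed = 0.598×0.615×1290 = 474.42 kg/min; concentrate = 815.58 kg/min.
water reaching the mixer = 318.93 (from concentrate) + 728×0.394 = 605.76 kg/min.
Product flow = 815.58 + 728 = 1543.6 kg/min; water fraction = 0.392.

0.392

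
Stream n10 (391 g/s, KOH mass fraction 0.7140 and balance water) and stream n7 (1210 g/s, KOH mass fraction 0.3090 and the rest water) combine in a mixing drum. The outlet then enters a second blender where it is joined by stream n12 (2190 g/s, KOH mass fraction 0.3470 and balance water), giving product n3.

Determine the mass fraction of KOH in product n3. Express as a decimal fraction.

Overall, product flow = 3791 g/s.
KOH in = 391×0.714 + 1210×0.309 + 2190×0.347 = 1413 g/s.
KOH fraction in n3 = 0.3727.

0.3727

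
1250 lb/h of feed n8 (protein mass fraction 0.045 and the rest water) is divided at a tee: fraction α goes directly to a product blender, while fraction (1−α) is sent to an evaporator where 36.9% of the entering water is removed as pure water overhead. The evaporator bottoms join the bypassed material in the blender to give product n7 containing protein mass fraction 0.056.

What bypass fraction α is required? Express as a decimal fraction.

0.443

All 1250×0.045 = 56.25 lb/h of protein reaches n7, so n7 = 56.25/0.056 = 1004.5 lb/h and vapour = 245.54 lb/h.
The evaporator receives (1−α)·1250 of feed at 0.955 water and removes 0.369 of that water:
0.369×0.955×(1−α)×1250 = 245.54
(1−α) = 245.54/440.49 = 0.5574;  α = 0.4426.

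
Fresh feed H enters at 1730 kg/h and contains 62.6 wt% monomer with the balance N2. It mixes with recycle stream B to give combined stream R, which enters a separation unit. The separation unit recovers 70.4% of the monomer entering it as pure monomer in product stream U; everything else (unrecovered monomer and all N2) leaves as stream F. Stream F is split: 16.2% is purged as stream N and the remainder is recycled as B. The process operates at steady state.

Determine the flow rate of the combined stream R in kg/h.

5434 kg/h

N2 enters only via H and leaves only via the purge: 1730×0.374 = 0.162×(N2 in F), and the separation unit passes all N2, so N2 in R = N2 in F = 3994 kg/h.
monomer in R: m_A = 1730×0.626 + (1−0.162)·(1−0.704)·m_A, so m_A = 1083/0.7520 = 1440.2 kg/h.
R = 1440.2 + 3994 = 5434.2 kg/h.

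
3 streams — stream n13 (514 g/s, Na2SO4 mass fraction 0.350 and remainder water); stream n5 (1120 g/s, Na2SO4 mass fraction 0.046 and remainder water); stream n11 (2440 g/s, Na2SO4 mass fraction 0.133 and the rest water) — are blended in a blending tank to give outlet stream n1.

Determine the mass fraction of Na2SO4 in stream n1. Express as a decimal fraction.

Total flow out = 514 + 1120 + 2440 = 4074 g/s.
Na2SO4 in = 514×0.350 + 1120×0.046 + 2440×0.133 = 555.94 g/s.
Na2SO4 mass fraction in n1 = 555.94/4074 = 0.136.

0.136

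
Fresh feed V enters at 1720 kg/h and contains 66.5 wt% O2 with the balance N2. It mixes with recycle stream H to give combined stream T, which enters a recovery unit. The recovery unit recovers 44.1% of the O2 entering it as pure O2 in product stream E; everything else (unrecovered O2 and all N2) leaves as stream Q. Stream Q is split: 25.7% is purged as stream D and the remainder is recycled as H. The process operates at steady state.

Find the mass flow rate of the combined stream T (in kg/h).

4198 kg/h

N2 enters only via V and leaves only via the purge: 1720×0.335 = 0.257×(N2 in Q), and the recovery unit passes all N2, so N2 in T = N2 in Q = 2242 kg/h.
O2 in T: m_A = 1720×0.665 + (1−0.257)·(1−0.441)·m_A, so m_A = 1143.8/0.5847 = 1956.3 kg/h.
T = 1956.3 + 2242 = 4198.4 kg/h.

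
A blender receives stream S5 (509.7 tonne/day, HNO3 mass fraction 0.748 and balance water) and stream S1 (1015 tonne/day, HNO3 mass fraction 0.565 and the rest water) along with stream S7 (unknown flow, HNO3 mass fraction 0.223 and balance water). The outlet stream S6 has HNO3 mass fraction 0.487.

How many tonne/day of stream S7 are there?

Let S7 be the unknown flow. Total out = 1524.7 + S7.
HNO3 balance: 954.73 + 0.223·S7 = 0.487·(1524.7 + S7)
(0.223 − 0.487)·S7 = 0.487×1524.7 − 954.73 = -212.2
S7 = -212.2 / -0.264 = 803.79 tonne/day

803.8 tonne/day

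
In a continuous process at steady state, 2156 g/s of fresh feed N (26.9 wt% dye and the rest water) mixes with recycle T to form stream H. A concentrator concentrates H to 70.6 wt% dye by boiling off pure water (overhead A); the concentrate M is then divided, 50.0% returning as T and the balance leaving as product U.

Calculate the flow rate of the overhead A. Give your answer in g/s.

Overall dye balance (none leaves overhead): dye in fresh feed = dye in product, i.e. 2156×0.269 = (1−0.500)·M·0.706.
M = 579.96/(0.706×0.500) = 1643 g/s.
Recycle T = 0.500×1643 = 821.48 g/s.
Combined feed H = 2156 + 821.48 = 2977.5 g/s.
Overhead A = H − M = 2977.5 − 1643 = 1334.5 g/s.

1335 g/s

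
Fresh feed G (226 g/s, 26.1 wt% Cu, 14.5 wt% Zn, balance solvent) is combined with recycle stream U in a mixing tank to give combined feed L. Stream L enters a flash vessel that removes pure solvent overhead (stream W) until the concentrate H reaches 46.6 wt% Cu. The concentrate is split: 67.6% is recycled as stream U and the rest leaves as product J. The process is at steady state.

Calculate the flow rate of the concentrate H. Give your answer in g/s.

390.7 g/s

Overall Cu balance (none leaves overhead): Cu in fresh feed = Cu in product, i.e. 226×0.261 = (1−0.676)·H·0.466.
H = 58.986/(0.466×0.324) = 390.68 g/s.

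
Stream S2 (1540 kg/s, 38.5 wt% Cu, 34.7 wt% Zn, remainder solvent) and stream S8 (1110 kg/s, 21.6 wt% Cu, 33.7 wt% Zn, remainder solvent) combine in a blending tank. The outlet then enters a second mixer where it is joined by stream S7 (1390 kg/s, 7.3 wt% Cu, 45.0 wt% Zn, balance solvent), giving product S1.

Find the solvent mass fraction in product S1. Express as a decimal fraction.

0.3891

Overall, product flow = 4040 kg/s.
solvent in = 1540×0.268 + 1110×0.447 + 1390×0.477 = 1571.9 kg/s.
solvent fraction in S1 = 0.3891.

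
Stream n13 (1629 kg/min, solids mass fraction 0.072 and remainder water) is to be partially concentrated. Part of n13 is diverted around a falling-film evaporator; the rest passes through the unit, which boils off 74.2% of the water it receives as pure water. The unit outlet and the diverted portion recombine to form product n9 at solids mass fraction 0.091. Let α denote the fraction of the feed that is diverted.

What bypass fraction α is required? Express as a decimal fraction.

All 1629×0.072 = 117.29 kg/min of solids reaches n9, so n9 = 117.29/0.091 = 1288.9 kg/min and vapour = 340.12 kg/min.
The evaporator receives (1−α)·1629 of feed at 0.928 water and removes 0.742 of that water:
0.742×0.928×(1−α)×1629 = 340.12
(1−α) = 340.12/1121.7 = 0.3032;  α = 0.6968.

0.697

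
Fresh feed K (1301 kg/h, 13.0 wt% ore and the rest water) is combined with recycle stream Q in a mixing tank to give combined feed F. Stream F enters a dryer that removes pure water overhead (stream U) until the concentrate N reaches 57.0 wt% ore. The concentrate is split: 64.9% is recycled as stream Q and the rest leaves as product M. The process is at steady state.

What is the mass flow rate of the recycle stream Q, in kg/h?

548.6 kg/h

Overall ore balance (none leaves overhead): ore in fresh feed = ore in product, i.e. 1301×0.130 = (1−0.649)·N·0.570.
N = 169.13/(0.570×0.351) = 845.35 kg/h.
Recycle Q = 0.649×845.35 = 548.63 kg/h.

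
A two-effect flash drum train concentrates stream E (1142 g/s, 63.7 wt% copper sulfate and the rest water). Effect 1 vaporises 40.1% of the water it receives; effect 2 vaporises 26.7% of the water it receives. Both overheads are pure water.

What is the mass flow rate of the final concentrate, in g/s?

909.5 g/s

water in feed = 1142×0.363 = 414.55 g/s.
After stage 1: water left = (1−0.401)×414.55 = 248.31; stream total = 975.77 g/s.
After stage 2: water left = (1−0.267)×248.31 = 182.01; final concentrate = 909.47 g/s.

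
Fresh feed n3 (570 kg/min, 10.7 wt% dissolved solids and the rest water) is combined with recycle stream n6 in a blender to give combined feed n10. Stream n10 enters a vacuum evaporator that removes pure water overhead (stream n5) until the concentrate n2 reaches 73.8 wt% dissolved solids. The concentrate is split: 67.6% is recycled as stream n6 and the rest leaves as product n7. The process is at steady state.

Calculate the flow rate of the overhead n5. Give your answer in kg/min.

487.4 kg/min

Overall dissolved solids balance (none leaves overhead): dissolved solids in fresh feed = dissolved solids in product, i.e. 570×0.107 = (1−0.676)·n2·0.738.
n2 = 60.99/(0.738×0.324) = 255.07 kg/min.
Recycle n6 = 0.676×255.07 = 172.43 kg/min.
Combined feed n10 = 570 + 172.43 = 742.43 kg/min.
Overhead n5 = n10 − n2 = 742.43 − 255.07 = 487.36 kg/min.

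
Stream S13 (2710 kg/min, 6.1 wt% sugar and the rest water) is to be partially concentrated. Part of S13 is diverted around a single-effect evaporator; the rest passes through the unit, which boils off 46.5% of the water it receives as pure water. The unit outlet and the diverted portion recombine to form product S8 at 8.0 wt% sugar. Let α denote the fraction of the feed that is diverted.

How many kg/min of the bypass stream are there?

1236 kg/min

All 2710×0.061 = 165.31 kg/min of sugar reaches S8, so S8 = 165.31/0.080 = 2066.4 kg/min and vapour = 643.62 kg/min.
The evaporator receives (1−α)·2710 of feed at 0.939 water and removes 0.465 of that water:
0.465×0.939×(1−α)×2710 = 643.62
(1−α) = 643.62/1183.3 = 0.5439;  α = 0.4561.
Bypass flow = 0.4561×2710 = 1235.9 kg/min.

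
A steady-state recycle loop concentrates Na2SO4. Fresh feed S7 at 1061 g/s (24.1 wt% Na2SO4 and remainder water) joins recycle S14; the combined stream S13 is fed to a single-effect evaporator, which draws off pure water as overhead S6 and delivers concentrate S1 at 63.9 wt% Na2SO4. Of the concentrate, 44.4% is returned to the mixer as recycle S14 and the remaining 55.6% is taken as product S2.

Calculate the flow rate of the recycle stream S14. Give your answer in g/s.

Overall Na2SO4 balance (none leaves overhead): Na2SO4 in fresh feed = Na2SO4 in product, i.e. 1061×0.241 = (1−0.444)·S1·0.639.
S1 = 255.7/(0.639×0.556) = 719.71 g/s.
Recycle S14 = 0.444×719.71 = 319.55 g/s.

319.6 g/s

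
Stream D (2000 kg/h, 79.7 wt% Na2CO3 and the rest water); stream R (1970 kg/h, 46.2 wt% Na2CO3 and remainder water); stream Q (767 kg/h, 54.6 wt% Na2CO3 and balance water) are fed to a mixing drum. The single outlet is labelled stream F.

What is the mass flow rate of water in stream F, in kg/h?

1814 kg/h

water out = water in = 2000×0.203 + 1970×0.538 + 767×0.454 = 1814.1 kg/h.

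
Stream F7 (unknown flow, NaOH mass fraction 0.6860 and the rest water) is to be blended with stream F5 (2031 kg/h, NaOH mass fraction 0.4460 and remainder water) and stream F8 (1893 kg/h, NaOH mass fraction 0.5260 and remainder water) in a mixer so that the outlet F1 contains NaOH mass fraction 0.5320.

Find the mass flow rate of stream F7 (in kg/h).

Let F7 be the unknown flow. Total out = 3924 + F7.
NaOH balance: 1901.5 + 0.686·F7 = 0.532·(3924 + F7)
(0.686 − 0.532)·F7 = 0.532×3924 − 1901.5 = 186.02
F7 = 186.02 / 0.154 = 1207.9 kg/h

1208 kg/h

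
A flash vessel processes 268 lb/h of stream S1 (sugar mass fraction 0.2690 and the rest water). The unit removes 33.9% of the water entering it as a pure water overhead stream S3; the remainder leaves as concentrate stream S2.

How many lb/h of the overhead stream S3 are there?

water entering = 268×0.731 = 195.91 lb/h; overhead removed = 0.339×195.91 = 66.413 lb/h.

66.41 lb/h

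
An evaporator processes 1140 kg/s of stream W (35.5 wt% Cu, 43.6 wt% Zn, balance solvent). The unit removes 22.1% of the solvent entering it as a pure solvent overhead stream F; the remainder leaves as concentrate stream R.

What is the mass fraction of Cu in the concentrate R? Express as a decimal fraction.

Cu is not removed: 1140×0.355 = 404.7 kg/s of Cu enters R.
solvent entering = 1140×0.209 = 238.26 kg/s; overhead removed = 0.221×238.26 = 52.655 kg/s.
Concentrate = 1140 − 52.655 = 1087.3 kg/s.
Mass fraction = 404.7/1087.3 = 0.3722.

0.3722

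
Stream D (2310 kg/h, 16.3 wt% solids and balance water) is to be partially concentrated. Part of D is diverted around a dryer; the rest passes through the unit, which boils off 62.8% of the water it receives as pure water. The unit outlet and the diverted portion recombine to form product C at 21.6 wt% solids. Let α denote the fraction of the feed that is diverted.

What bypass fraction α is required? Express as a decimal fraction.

0.533

All 2310×0.163 = 376.53 kg/h of solids reaches C, so C = 376.53/0.216 = 1743.2 kg/h and vapour = 566.81 kg/h.
The evaporator receives (1−α)·2310 of feed at 0.837 water and removes 0.628 of that water:
0.628×0.837×(1−α)×2310 = 566.81
(1−α) = 566.81/1214.2 = 0.4668;  α = 0.5332.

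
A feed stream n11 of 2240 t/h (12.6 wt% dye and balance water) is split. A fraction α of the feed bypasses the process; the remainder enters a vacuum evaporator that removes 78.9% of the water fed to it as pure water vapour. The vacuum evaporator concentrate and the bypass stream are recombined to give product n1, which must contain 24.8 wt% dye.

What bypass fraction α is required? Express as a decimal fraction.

0.287

All 2240×0.126 = 282.24 t/h of dye reaches n1, so n1 = 282.24/0.248 = 1138.1 t/h and vapour = 1101.9 t/h.
The evaporator receives (1−α)·2240 of feed at 0.874 water and removes 0.789 of that water:
0.789×0.874×(1−α)×2240 = 1101.9
(1−α) = 1101.9/1544.7 = 0.7134;  α = 0.2866.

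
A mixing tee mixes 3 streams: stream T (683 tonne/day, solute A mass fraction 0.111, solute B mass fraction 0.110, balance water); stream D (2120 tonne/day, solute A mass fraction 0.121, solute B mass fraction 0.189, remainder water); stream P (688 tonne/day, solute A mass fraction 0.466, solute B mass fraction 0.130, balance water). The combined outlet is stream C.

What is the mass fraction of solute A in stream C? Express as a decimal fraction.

Total flow out = 683 + 2120 + 688 = 3491 tonne/day.
solute A in = 683×0.111 + 2120×0.121 + 688×0.466 = 652.94 tonne/day.
solute A mass fraction in C = 652.94/3491 = 0.187.

0.187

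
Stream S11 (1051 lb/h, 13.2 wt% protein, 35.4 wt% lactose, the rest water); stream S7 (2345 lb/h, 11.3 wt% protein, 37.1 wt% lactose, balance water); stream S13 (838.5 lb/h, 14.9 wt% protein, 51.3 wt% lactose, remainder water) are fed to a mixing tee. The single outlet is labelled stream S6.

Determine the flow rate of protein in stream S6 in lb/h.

528.7 lb/h

protein out = protein in = 1051×0.132 + 2345×0.113 + 838.5×0.149 = 528.65 lb/h.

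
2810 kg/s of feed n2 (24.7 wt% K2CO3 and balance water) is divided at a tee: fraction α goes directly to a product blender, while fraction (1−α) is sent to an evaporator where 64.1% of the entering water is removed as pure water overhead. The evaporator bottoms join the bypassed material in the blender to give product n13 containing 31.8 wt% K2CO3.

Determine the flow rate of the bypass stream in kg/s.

All 2810×0.247 = 694.07 kg/s of K2CO3 reaches n13, so n13 = 694.07/0.318 = 2182.6 kg/s and vapour = 627.39 kg/s.
The evaporator receives (1−α)·2810 of feed at 0.753 water and removes 0.641 of that water:
0.641×0.753×(1−α)×2810 = 627.39
(1−α) = 627.39/1356.3 = 0.4626;  α = 0.5374.
Bypass flow = 0.5374×2810 = 1510.2 kg/s.

1510 kg/s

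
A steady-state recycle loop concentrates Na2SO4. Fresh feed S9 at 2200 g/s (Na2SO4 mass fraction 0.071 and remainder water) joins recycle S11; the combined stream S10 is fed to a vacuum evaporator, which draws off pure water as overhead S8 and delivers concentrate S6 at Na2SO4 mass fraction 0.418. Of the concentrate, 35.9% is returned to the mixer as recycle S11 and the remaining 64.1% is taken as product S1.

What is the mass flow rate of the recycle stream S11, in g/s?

209.3 g/s

Overall Na2SO4 balance (none leaves overhead): Na2SO4 in fresh feed = Na2SO4 in product, i.e. 2200×0.071 = (1−0.359)·S6·0.418.
S6 = 156.2/(0.418×0.641) = 582.97 g/s.
Recycle S11 = 0.359×582.97 = 209.29 g/s.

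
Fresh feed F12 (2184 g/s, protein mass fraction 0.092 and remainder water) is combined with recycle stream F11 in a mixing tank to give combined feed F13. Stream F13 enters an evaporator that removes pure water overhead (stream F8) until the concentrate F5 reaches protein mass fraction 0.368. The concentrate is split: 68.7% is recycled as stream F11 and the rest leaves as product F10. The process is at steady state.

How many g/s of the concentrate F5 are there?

Overall protein balance (none leaves overhead): protein in fresh feed = protein in product, i.e. 2184×0.092 = (1−0.687)·F5·0.368.
F5 = 200.93/(0.368×0.313) = 1744.4 g/s.

1744 g/s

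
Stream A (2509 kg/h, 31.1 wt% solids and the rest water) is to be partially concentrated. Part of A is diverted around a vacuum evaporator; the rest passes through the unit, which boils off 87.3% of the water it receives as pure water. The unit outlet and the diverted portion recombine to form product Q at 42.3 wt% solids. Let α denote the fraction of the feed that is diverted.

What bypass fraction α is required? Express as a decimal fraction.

All 2509×0.311 = 780.3 kg/h of solids reaches Q, so Q = 780.3/0.423 = 1844.7 kg/h and vapour = 664.32 kg/h.
The evaporator receives (1−α)·2509 of feed at 0.689 water and removes 0.873 of that water:
0.873×0.689×(1−α)×2509 = 664.32
(1−α) = 664.32/1509.2 = 0.4402;  α = 0.5598.

0.560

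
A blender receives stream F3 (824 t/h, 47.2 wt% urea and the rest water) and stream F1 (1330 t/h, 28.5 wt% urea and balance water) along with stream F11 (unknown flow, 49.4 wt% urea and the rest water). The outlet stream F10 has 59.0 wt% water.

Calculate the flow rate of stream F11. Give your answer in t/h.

1371 t/h

Let F11 be the unknown flow. Total out = 2154 + F11.
water balance: 1386 + 0.506·F11 = 0.590·(2154 + F11)
(0.506 − 0.590)·F11 = 0.590×2154 − 1386 = -115.16
F11 = -115.16 / -0.084 = 1371 t/h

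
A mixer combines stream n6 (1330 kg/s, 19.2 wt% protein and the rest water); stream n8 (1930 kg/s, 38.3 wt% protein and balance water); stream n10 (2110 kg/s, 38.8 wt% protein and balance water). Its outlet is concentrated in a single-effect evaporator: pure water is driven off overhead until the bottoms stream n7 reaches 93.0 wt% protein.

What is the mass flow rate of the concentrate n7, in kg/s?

protein entering = 1330×0.192 + 1930×0.383 + 2110×0.388 = 1813.2 kg/s.
All protein reports to n7, so n7 = 1813.2/0.930 = 1949.7 kg/s.

1950 kg/s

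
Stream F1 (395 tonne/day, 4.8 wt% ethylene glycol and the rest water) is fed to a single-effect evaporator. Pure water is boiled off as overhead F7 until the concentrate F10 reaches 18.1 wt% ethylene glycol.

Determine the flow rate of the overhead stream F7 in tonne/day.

ethylene glycol is conserved: 395×0.048 = 18.96 tonne/day all reports to the concentrate.
Concentrate = 18.96/(target fraction) = 104.75 tonne/day.
Overhead = 395 − 104.75 = 290.25 tonne/day.

290.2 tonne/day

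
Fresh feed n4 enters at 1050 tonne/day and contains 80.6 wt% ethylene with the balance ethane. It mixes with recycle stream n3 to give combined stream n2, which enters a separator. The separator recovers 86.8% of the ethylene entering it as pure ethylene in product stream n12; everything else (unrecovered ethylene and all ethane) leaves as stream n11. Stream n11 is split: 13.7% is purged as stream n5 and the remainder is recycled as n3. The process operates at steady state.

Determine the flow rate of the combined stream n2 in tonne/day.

ethane enters only via n4 and leaves only via the purge: 1050×0.194 = 0.137×(ethane in n11), and the separator passes all ethane, so ethane in n2 = ethane in n11 = 1486.9 tonne/day.
ethylene in n2: m_A = 1050×0.806 + (1−0.137)·(1−0.868)·m_A, so m_A = 846.3/0.8861 = 955.1 tonne/day.
n2 = 955.1 + 1486.9 = 2442 tonne/day.

2442 tonne/day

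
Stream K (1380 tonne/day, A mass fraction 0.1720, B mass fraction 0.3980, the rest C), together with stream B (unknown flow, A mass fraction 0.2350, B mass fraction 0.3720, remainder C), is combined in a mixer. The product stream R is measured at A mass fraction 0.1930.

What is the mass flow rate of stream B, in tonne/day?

690 tonne/day

Let B be the unknown flow. Total out = 1380 + B.
A balance: 237.36 + 0.235·B = 0.193·(1380 + B)
(0.235 − 0.193)·B = 0.193×1380 − 237.36 = 28.98
B = 28.98 / 0.042 = 690 tonne/day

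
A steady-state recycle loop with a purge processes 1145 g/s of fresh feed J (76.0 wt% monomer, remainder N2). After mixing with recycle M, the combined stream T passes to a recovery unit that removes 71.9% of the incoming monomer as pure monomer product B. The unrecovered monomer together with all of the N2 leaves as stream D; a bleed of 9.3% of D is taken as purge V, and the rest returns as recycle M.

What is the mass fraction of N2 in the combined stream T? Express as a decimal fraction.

0.717

N2 enters only via J and leaves only via the purge: 1145×0.240 = 0.093×(N2 in D), and the recovery unit passes all N2, so N2 in T = N2 in D = 2954.8 g/s.
monomer in T: m_A = 1145×0.760 + (1−0.093)·(1−0.719)·m_A, so m_A = 870.2/0.7451 = 1167.8 g/s.
T = 1167.8 + 2954.8 = 4122.7 g/s.
N2 fraction in T = 2954.8/4122.7 = 0.717.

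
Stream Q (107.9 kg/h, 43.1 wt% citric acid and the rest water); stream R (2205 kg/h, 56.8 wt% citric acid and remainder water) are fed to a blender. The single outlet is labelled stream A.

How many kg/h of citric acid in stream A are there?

citric acid out = citric acid in = 107.9×0.431 + 2205×0.568 = 1298.9 kg/h.

1299 kg/h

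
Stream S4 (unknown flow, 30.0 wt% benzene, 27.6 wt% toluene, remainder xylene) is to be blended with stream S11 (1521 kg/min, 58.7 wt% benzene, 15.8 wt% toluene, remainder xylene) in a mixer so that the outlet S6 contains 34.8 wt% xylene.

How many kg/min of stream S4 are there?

1861 kg/min

Let S4 be the unknown flow. Total out = 1521 + S4.
xylene balance: 387.86 + 0.424·S4 = 0.348·(1521 + S4)
(0.424 − 0.348)·S4 = 0.348×1521 − 387.86 = 141.45
S4 = 141.45 / 0.076 = 1861.2 kg/min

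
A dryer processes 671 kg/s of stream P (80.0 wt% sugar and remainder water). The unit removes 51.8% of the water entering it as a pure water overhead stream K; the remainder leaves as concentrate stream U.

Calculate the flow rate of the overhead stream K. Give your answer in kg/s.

69.52 kg/s

water entering = 671×0.200 = 134.2 kg/s; overhead removed = 0.518×134.2 = 69.516 kg/s.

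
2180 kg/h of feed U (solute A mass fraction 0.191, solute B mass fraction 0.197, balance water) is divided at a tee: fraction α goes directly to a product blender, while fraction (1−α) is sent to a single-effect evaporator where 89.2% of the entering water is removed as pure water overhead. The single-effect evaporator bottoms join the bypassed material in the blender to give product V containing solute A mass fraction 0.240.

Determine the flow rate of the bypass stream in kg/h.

All 2180×0.191 = 416.38 kg/h of solute A reaches V, so V = 416.38/0.240 = 1734.9 kg/h and vapour = 445.08 kg/h.
The evaporator receives (1−α)·2180 of feed at 0.612 water and removes 0.892 of that water:
0.892×0.612×(1−α)×2180 = 445.08
(1−α) = 445.08/1190.1 = 0.3740;  α = 0.6260.
Bypass flow = 0.6260×2180 = 1364.7 kg/h.

1365 kg/h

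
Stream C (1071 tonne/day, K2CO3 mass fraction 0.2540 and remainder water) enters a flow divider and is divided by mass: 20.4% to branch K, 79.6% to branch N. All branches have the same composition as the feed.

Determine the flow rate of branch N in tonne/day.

Branch N flow = 0.796×1071 = 852.52 tonne/day.

852.5 tonne/day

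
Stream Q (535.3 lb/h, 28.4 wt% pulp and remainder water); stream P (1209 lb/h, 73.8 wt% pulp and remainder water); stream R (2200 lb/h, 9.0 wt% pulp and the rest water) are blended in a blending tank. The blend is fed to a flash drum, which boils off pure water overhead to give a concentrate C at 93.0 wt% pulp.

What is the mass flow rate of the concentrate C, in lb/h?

pulp entering = 535.3×0.284 + 1209×0.738 + 2200×0.090 = 1242.3 lb/h.
All pulp reports to C, so C = 1242.3/0.930 = 1335.8 lb/h.

1336 lb/h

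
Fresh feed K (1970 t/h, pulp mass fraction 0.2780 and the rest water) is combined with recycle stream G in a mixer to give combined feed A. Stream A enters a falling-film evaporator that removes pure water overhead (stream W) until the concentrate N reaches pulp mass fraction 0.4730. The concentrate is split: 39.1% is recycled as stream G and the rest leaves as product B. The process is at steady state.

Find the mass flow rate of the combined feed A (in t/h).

2713 t/h

Overall pulp balance (none leaves overhead): pulp in fresh feed = pulp in product, i.e. 1970×0.278 = (1−0.391)·N·0.473.
N = 547.66/(0.473×0.609) = 1901.2 t/h.
Recycle G = 0.391×1901.2 = 743.38 t/h.
Combined feed A = 1970 + 743.38 = 2713.4 t/h.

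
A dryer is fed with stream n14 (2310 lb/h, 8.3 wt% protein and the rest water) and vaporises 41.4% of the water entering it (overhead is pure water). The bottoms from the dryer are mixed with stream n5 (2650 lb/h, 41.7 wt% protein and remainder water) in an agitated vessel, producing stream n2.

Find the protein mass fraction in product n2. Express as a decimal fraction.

0.3176

Vapour removed = 0.414×0.917×2310 = 876.96 lb/h; concentrate = 1433 lb/h.
protein reaching the mixer = 191.73 (from concentrate) + 2650×0.417 = 1296.8 lb/h.
Product flow = 1433 + 2650 = 4083 lb/h; protein fraction = 0.3176.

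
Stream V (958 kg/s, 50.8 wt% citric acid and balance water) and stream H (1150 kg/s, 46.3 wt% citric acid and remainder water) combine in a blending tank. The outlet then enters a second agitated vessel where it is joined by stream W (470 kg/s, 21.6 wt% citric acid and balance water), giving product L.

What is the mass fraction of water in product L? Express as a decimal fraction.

Overall, product flow = 2578 kg/s.
water in = 958×0.492 + 1150×0.537 + 470×0.784 = 1457.4 kg/s.
water fraction in L = 0.565.

0.565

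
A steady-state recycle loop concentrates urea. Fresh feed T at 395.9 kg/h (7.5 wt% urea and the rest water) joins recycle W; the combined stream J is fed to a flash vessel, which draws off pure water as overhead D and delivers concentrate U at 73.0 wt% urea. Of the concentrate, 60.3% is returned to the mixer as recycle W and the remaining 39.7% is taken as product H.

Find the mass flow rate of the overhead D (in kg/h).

Overall urea balance (none leaves overhead): urea in fresh feed = urea in product, i.e. 395.9×0.075 = (1−0.603)·U·0.730.
U = 29.692/(0.730×0.397) = 102.46 kg/h.
Recycle W = 0.603×102.46 = 61.78 kg/h.
Combined feed J = 395.9 + 61.78 = 457.68 kg/h.
Overhead D = J − U = 457.68 − 102.46 = 355.23 kg/h.

355.2 kg/h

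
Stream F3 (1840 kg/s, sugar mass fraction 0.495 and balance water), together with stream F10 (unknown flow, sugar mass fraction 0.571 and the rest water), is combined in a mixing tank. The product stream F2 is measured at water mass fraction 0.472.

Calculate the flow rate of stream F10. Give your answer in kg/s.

1412 kg/s

Let F10 be the unknown flow. Total out = 1840 + F10.
water balance: 929.2 + 0.429·F10 = 0.472·(1840 + F10)
(0.429 − 0.472)·F10 = 0.472×1840 − 929.2 = -60.72
F10 = -60.72 / -0.043 = 1412.1 kg/s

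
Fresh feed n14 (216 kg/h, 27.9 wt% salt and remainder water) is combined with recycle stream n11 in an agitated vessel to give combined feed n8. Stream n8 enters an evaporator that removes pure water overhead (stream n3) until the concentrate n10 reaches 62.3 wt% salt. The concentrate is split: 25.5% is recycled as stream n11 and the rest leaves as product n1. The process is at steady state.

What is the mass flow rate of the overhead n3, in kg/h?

119.3 kg/h

Overall salt balance (none leaves overhead): salt in fresh feed = salt in product, i.e. 216×0.279 = (1−0.255)·n10·0.623.
n10 = 60.264/(0.623×0.745) = 129.84 kg/h.
Recycle n11 = 0.255×129.84 = 33.11 kg/h.
Combined feed n8 = 216 + 33.11 = 249.11 kg/h.
Overhead n3 = n8 − n10 = 249.11 − 129.84 = 119.27 kg/h.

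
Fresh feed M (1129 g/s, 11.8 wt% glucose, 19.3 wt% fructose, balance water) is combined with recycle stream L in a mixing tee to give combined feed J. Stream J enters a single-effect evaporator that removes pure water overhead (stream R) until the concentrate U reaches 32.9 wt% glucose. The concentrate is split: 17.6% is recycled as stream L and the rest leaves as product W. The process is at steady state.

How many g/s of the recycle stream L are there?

Overall glucose balance (none leaves overhead): glucose in fresh feed = glucose in product, i.e. 1129×0.118 = (1−0.176)·U·0.329.
U = 133.22/(0.329×0.824) = 491.42 g/s.
Recycle L = 0.176×491.42 = 86.49 g/s.

86.49 g/s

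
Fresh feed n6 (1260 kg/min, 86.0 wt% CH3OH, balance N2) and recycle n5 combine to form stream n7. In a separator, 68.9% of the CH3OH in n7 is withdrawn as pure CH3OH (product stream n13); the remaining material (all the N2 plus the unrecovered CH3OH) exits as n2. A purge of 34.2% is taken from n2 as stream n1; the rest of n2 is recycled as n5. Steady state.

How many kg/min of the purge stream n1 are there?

N2 enters only via n6 and leaves only via the purge: 1260×0.140 = 0.342×(N2 in n2), and the separator passes all N2, so N2 in n7 = N2 in n2 = 515.79 kg/min.
CH3OH in n7: m_A = 1260×0.860 + (1−0.342)·(1−0.689)·m_A, so m_A = 1083.6/0.7954 = 1362.4 kg/min.
n2 = (1−0.689)×1362.4 + 515.79 = 939.5 kg/min.
Purge n1 = 0.342×939.5 = 321.31 kg/min.

321.3 kg/min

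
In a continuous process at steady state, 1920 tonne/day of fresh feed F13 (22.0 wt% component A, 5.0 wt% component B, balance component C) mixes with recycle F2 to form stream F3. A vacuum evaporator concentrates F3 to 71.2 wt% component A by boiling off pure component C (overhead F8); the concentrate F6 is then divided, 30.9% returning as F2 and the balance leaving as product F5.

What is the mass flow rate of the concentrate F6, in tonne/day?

Overall component A balance (none leaves overhead): component A in fresh feed = component A in product, i.e. 1920×0.220 = (1−0.309)·F6·0.712.
F6 = 422.4/(0.712×0.691) = 858.55 tonne/day.

858.6 tonne/day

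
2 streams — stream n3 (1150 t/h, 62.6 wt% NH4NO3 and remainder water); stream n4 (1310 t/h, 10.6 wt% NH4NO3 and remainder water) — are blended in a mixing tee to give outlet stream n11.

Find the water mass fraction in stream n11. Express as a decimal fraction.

0.651

Total flow out = 1150 + 1310 = 2460 t/h.
water in = 1150×0.374 + 1310×0.894 = 1601.2 t/h.
water mass fraction in n11 = 1601.2/2460 = 0.651.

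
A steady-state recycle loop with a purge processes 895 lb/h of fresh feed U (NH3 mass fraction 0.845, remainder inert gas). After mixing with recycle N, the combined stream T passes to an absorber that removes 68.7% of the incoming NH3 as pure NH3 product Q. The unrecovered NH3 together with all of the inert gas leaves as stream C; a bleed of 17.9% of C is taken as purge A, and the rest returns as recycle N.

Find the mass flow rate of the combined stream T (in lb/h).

inert gas enters only via U and leaves only via the purge: 895×0.155 = 0.179×(inert gas in C), and the absorber passes all inert gas, so inert gas in T = inert gas in C = 775 lb/h.
NH3 in T: m_A = 895×0.845 + (1−0.179)·(1−0.687)·m_A, so m_A = 756.27/0.7430 = 1017.8 lb/h.
T = 1017.8 + 775 = 1792.8 lb/h.

1793 lb/h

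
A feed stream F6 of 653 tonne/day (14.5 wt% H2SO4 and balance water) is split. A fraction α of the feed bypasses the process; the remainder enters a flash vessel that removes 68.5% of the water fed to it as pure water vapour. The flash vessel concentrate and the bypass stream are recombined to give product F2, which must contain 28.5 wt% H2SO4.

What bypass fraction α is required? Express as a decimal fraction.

All 653×0.145 = 94.685 tonne/day of H2SO4 reaches F2, so F2 = 94.685/0.285 = 332.23 tonne/day and vapour = 320.77 tonne/day.
The evaporator receives (1−α)·653 of feed at 0.855 water and removes 0.685 of that water:
0.685×0.855×(1−α)×653 = 320.77
(1−α) = 320.77/382.45 = 0.8387;  α = 0.1613.

0.161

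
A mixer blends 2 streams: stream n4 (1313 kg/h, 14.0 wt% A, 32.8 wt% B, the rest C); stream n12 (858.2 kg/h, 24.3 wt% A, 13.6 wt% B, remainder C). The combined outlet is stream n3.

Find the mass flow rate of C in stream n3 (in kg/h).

1231 kg/h

C out = C in = 1313×0.532 + 858.2×0.621 = 1231.5 kg/h.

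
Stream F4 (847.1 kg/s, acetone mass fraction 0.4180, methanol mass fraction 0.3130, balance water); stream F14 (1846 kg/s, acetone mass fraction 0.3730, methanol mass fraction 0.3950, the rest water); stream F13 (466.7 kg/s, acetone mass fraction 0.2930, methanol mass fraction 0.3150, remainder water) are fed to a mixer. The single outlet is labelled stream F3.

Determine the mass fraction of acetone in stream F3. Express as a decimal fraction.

Total flow out = 847.1 + 1846 + 466.7 = 3159.8 kg/s.
acetone in = 847.1×0.418 + 1846×0.373 + 466.7×0.293 = 1179.4 kg/s.
acetone mass fraction in F3 = 1179.4/3159.8 = 0.3732.

0.3732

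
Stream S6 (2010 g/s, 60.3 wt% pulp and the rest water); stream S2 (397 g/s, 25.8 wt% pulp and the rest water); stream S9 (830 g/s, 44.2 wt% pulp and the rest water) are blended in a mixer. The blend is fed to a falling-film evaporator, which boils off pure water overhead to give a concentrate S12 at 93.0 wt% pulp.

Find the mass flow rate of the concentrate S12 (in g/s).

pulp entering = 2010×0.603 + 397×0.258 + 830×0.442 = 1681.3 g/s.
All pulp reports to S12, so S12 = 1681.3/0.930 = 1807.9 g/s.

1808 g/s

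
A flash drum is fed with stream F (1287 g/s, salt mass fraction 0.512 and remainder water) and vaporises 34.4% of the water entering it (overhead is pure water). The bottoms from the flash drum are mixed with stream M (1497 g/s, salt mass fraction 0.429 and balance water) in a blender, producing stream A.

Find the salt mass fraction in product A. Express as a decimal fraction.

0.507

Vapour removed = 0.344×0.488×1287 = 216.05 g/s; concentrate = 1070.9 g/s.
salt reaching the mixer = 658.94 (from concentrate) + 1497×0.429 = 1301.2 g/s.
Product flow = 1070.9 + 1497 = 2567.9 g/s; salt fraction = 0.507.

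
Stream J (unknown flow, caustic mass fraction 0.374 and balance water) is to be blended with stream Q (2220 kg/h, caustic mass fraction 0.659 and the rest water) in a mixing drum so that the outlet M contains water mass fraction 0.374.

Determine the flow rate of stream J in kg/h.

290.7 kg/h

Let J be the unknown flow. Total out = 2220 + J.
water balance: 757.02 + 0.626·J = 0.374·(2220 + J)
(0.626 − 0.374)·J = 0.374×2220 − 757.02 = 73.26
J = 73.26 / 0.252 = 290.71 kg/h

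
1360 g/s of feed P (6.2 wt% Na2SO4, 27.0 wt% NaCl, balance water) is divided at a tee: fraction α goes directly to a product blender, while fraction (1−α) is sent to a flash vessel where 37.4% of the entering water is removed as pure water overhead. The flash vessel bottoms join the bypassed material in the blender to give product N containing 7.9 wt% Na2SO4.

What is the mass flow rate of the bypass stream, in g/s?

188.6 g/s

All 1360×0.062 = 84.32 g/s of Na2SO4 reaches N, so N = 84.32/0.079 = 1067.3 g/s and vapour = 292.66 g/s.
The evaporator receives (1−α)·1360 of feed at 0.668 water and removes 0.374 of that water:
0.374×0.668×(1−α)×1360 = 292.66
(1−α) = 292.66/339.77 = 0.8613;  α = 0.1387.
Bypass flow = 0.1387×1360 = 188.58 g/s.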